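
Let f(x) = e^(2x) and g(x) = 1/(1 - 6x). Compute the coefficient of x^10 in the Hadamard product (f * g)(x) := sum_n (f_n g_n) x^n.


Expanding: f_k = 2^k/k! (from e^(2x)) and g_k = 6^k (from 1/(1 - 6x)). So the Hadamard coefficient (f * g)_k = 2^k 6^k / k! = (12)^k / k!.
For k = 10: 12^10/10! = 61917364224/3628800 = 2985984/175.

2985984/175


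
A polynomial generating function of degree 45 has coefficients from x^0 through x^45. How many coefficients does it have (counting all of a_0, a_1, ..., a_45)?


A polynomial of degree 45 takes the form a_0 + a_1 x + ... + a_45 x^45.
The number of coefficients is 45 + 1 = 46.

46


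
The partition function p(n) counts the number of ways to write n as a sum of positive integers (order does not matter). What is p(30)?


Using the generating function prod_{k>=1} 1/(1-x^k), we compute p(30).
By dynamic programming over parts 1 through 30:
p(30) = 5604

5604


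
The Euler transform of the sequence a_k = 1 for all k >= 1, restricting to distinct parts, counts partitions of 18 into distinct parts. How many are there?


Partitions of 18 into distinct parts can be computed via generating function.
Product (1+x)(1+x^2)(1+x^3)...
The coefficient of x^18 = 46

46


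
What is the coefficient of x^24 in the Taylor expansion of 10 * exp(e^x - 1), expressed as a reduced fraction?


exp(e^x - 1) = sum_{k>=0} Bell_k x^k / k!, where Bell_k is the k-th Bell number.
So the coefficient of x^24 is 10 * Bell_24 / 24!.
Computing: Bell_24 = 445958869294805289 and 24! = 620448401733239439360000, giving
10 * 445958869294805289/620448401733239439360000 = 148652956431601763/20681613391107981312000.

148652956431601763/20681613391107981312000


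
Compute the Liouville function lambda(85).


The Liouville function is lambda(k) = (-1)^Omega(k), where Omega(k) counts the prime factors of k with multiplicity.
Factoring: 85 = 5 * 17, so Omega(85) = 2.
lambda(85) = (-1)^2 = 1.

1


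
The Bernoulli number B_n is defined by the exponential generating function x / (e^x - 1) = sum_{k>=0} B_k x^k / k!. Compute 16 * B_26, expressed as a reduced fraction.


Bernoulli numbers can also be computed recursively via B_0 = 1 and sum_{j=0}^{m} C(m+1, j) B_j = 0 for m >= 1. Odd-index Bernoulli numbers vanish for k >= 3.
Computing B_26 = 8553103/6, so 16 * B_26 = 16 * 8553103/6 = 68424824/3.

68424824/3


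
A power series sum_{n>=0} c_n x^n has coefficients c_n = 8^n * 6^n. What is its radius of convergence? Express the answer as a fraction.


By the root test (Cauchy-Hadamard), the radius is R = 1 / limsup_n |c_n|^(1/n).
Here |c_n|^(1/n) = (8^n * 6^n)^(1/n) = 8 * 6 = 48 for all n.
So R = 1/48 = 1/48.

1/48


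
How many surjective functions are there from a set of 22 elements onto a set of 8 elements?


By inclusion-exclusion on which target elements are missed, the number of surjections from an n-set onto a k-set is
surj(n, k) = sum_{j=0}^{k} (-1)^j C(k, j) (k - j)^n.
Equivalently surj(n, k) = k! * S(n, k), where S(n, k) is the Stirling number of the second kind.
For n = 22, k = 8:
S(22, 8) = 1142399079991620, so
surj = 8! * 1142399079991620 = 40320 * 1142399079991620 = 46061530905262118400.

46061530905262118400


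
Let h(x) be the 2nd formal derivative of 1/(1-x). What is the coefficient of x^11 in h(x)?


Differentiating 2 times: d^2/dx^2 [1/(1-x)] = 2!/(1-x)^3.
The expansion 1/(1-x)^3 = sum_{k>=0} C(k+2, 2) x^k, so the coefficient of x^n in 2!/(1-x)^3 is 2! * C(n+2, 2).
For n = 11: 2 * C(13, 2) = 2 * 78 = 156

156


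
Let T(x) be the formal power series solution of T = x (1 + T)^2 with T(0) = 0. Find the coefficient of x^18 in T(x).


Apply the Lagrange inversion formula: if T = x * phi(T) with phi(t) = (1 + t)^2, then [x^n] T = (1/n) [t^(n-1)] phi(t)^n = (1/n) [t^(n-1)] (1 + t)^(2n) = (1/n) C(2n, n-1).
Using the identity C(2n, n-1) = C(2n, n) * n / (n+1), the unscaled factor equals C(2n, n) / (n+1) = C_n, the n-th Catalan number.
For n = 18: C_18 = C(36, 18) / 19 = 9075135300/19 = 477638700 = 477638700.

477638700


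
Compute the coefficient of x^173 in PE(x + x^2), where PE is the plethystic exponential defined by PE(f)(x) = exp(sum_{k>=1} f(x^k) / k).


With f(x) = x + x^2, the exponent is sum_{k>=1} (x^k + x^(2k)) / k = -ln(1 - x) - ln(1 - x^2). Exponentiating:
PE(x + x^2) = 1 / ((1 - x)(1 - x^2)).
This is the generating function for partitions of n into parts of size 1 or 2. The number of 2's can be any j in 0..86, and the rest are 1's, so
[x^173] = floor(173/2) + 1 = 87.

87


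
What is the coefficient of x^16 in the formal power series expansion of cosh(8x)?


The Maclaurin series is cosh(t) = sum_{m>=0} t^(2m) / (2m)!, so substituting t = 8x, only even powers of x are nonzero, with coefficient of x^(2m) equal to 8^(2m) / (2m)!.
For x^16 the coefficient is 8^16/16! = 281474976710656/20922789888000 = 8589934592/638512875.

8589934592/638512875


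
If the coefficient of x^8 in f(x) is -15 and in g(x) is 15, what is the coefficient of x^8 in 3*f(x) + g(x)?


Scalar multiplication scales coefficients: 3 * -15 = -45.
Then add the g coefficient: -45 + 15
= -30

-30


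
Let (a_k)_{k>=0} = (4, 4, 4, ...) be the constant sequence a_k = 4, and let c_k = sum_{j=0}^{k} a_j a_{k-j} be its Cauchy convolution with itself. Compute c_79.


Since a_j = 4 for all j >= 0, the convolution sum becomes
c_k = sum_{j=0}^{k} 4 * 4 = 16 * (k + 1).
Equivalently, the generating function of (a_k) is 4/(1 - x) and its square is 16/(1 - x)^2 = sum_{k>=0} 16(k + 1) x^k.
For k = 79: 16 * 80 = 1280.

1280


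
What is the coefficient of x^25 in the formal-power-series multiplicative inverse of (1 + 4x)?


The inverse is 1/(1 + 4x). Apply the geometric identity 1/(1 - y) = sum_{k>=0} y^k with y = -4x:
1/(1 + 4x) = sum_{k>=0} (-4)^k x^k.
So the coefficient of x^25 is (-4)^25 = -1125899906842624.

-1125899906842624


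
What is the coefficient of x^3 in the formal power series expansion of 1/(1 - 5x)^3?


The general identity 1/(1 - c x)^r = sum_{k>=0} c^k C(k + r - 1, r - 1) x^k follows by substituting y = c x into 1/(1 - y)^r = sum_{k>=0} C(k + r - 1, r - 1) y^k.
For c = 5, r = 3, k = 3:
5^3 * C(5, 2) = 125 * 10 = 1250.

1250


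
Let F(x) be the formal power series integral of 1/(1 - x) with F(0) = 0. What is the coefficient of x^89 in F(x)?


1/(1 - x) = sum_{k>=0} x^k. Integrating termwise and using F(0) = 0 gives
F(x) = sum_{k>=0} x^(k+1) / (k+1) = sum_{m>=1} x^m / m = -ln(1 - x).
So the coefficient of x^89 is 1/89 = 1/89.

1/89


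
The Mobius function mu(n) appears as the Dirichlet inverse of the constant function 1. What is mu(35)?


35 = 5 * 7 (all distinct primes).
mu(35) = (-1)^2 = 1

1


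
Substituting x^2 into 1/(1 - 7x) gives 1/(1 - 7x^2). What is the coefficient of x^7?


Since 1/(1 - 7x^2) only has even powers of x,
the coefficient of x^7 (odd) is 0.

0


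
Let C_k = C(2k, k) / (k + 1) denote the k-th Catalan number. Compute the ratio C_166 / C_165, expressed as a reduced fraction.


Using C_k = (2k)! / (k! (k+1)!), the ratio C_{k+1}/C_k simplifies to
C_{k+1}/C_k = [(2k+2)! / ((k+1)! (k+2)!)] * [k! (k+1)! / (2k)!]
 = (2k+2)(2k+1) / ((k+1)(k+2)) = 2(2k+1) / (k+2).
For k = 165: 2(2*165 + 1) / (165 + 2) = 662/167 = 662/167.

662/167


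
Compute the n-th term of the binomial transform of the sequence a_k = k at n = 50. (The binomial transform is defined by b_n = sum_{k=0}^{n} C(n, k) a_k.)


With a_k = k, b_n = sum_{k=0}^{n} C(n, k) k. Using k * C(n, k) = n * C(n-1, k-1) gives b_n = n * sum_{k>=1} C(n-1, k-1) = n * 2^(n-1).
For n = 50: 50 * 2^49 = 50 * 562949953421312 = 28147497671065600.

28147497671065600


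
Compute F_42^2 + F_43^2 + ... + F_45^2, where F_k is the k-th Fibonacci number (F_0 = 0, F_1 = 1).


There is a standard identity sum_{k=0}^{N} F_k^2 = F_N * F_{N+1} (proved inductively from the telescoping relation F_k^2 = F_k F_{k+1} - F_{k-1} F_k). Then
sum_{k=42}^{45} F_k^2 = F_45 F_46 - F_41 F_42.
Computing: F_45 = 1134903170, F_46 = 1836311903, F_41 = 165580141, F_42 = 267914296.
Sum = 1134903170 * 1836311903 - 165580141 * 267914296 = 2039674912915836774.

2039674912915836774


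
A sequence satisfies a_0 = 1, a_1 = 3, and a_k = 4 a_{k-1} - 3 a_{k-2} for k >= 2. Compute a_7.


The characteristic equation is t^2 - 4 t + 3 = 0, with roots r_1 = 3 and r_2 = 1 (so c_1 = r_1 + r_2, c_2 = -r_1 r_2 as required).
One can use the closed form a_n = A r_1^n + B r_2^n, but direct iteration is more reliable:
a_0 = 1, a_1 = 3, a_2 = 9, a_3 = 27, a_4 = 81, a_5 = 243, a_6 = 729, a_7 = 2187.
So a_7 = 2187.

2187


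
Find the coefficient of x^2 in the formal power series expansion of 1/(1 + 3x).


Write 1/(1 + c x) = 1/(1 - (-c) x) and apply the geometric-series identity
1/(1 - y) = sum_{k>=0} y^k to get 1/(1 + c x) = sum_{k>=0} (-c)^k x^k.
So the coefficient of x^k is (-c)^k = (-1)^k * c^k.
Here c = 3 and k = 2:
(-3)^2 = 1 * 9 = 9

9


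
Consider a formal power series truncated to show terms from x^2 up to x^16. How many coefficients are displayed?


From x^2 to x^16 inclusive, the count is 16 - 2 + 1 = 15.

15


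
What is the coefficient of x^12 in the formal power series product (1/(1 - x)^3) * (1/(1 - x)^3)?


Combine the factors: (1/(1 - x)^3) * (1/(1 - x)^3) = 1/(1 - x)^6.
Then use 1/(1 - x)^r = sum_{k>=0} C(k + r - 1, r - 1) x^k with r = 6 and k = 12:
C(17, 5) = 6188.

6188


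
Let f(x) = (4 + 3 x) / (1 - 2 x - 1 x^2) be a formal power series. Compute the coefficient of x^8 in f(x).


Write f(x) = sum_{k>=0} a_k x^k. Multiplying both sides by 1 - 2 x - 1 x^2 gives
(1 - 2 x - 1 x^2) sum_{k>=0} a_k x^k = 4 + 3 x.
Matching coefficients:
 x^0: a_0 = 4
 x^1: a_1 - 2 a_0 = 3  =>  a_1 = 2*4 + 3 = 11
 x^k (k >= 2): a_k = 2 a_{k-1} + 1 a_{k-2}.
Iterating: a_2 = 26, a_3 = 63, a_4 = 152, a_5 = 367, a_6 = 886, a_7 = 2139, a_8 = 5164.
So the coefficient of x^8 is 5164.

5164


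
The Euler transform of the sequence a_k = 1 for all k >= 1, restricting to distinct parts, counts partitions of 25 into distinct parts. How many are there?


Partitions of 25 into distinct parts can be computed via generating function.
Product (1+x)(1+x^2)(1+x^3)...
The coefficient of x^25 = 142

142


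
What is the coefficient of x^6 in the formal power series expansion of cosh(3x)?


The Maclaurin series is cosh(t) = sum_{m>=0} t^(2m) / (2m)!, so substituting t = 3x, only even powers of x are nonzero, with coefficient of x^(2m) equal to 3^(2m) / (2m)!.
For x^6 the coefficient is 3^6/6! = 729/720 = 81/80.

81/80


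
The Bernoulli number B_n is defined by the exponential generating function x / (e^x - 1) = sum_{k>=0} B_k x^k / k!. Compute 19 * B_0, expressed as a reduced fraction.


Bernoulli numbers can also be computed recursively via B_0 = 1 and sum_{j=0}^{m} C(m+1, j) B_j = 0 for m >= 1. Odd-index Bernoulli numbers vanish for k >= 3.
Computing B_0 = 1, so 19 * B_0 = 19 * 1 = 19.

19


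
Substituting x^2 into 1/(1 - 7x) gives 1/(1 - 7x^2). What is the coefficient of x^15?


Since 1/(1 - 7x^2) only has even powers of x,
the coefficient of x^15 (odd) is 0.

0


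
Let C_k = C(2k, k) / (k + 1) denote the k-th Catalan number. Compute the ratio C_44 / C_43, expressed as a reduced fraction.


Using C_k = (2k)! / (k! (k+1)!), the ratio C_{k+1}/C_k simplifies to
C_{k+1}/C_k = [(2k+2)! / ((k+1)! (k+2)!)] * [k! (k+1)! / (2k)!]
 = (2k+2)(2k+1) / ((k+1)(k+2)) = 2(2k+1) / (k+2).
For k = 43: 2(2*43 + 1) / (43 + 2) = 174/45 = 58/15.

58/15


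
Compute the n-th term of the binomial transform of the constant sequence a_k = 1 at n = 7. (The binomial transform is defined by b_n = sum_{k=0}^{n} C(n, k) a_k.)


With a_k = 1 for all k, b_n = sum_{k=0}^{n} C(n, k) = 2^n by the binomial theorem.
For n = 7: 2^7 = 128.

128


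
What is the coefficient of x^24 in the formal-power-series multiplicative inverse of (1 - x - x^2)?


Let the inverse be f(x) = sum_{k>=0} a_k x^k. From f(x) * (1 - x - x^2) = 1 and matching coefficients:
 x^0: a_0 = 1.
 x^1: a_1 - a_0 = 0, so a_1 = 1.
 x^k (k >= 2): a_k - a_{k-1} - a_{k-2} = 0, i.e. a_k = a_{k-1} + a_{k-2}.
This is the Fibonacci-type recurrence shifted so that a_0 = a_1 = 1.
Iterating: a_0=1, a_1=1, a_2=2, a_3=3, a_4=5, a_5=8, a_6=13, a_7=21, a_8=34, a_9=55, ...
a_24 = 75025.

75025


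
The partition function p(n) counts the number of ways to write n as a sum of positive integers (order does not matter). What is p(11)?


Using the generating function prod_{k>=1} 1/(1-x^k), we compute p(11).
By dynamic programming over parts 1 through 11:
p(11) = 56

56


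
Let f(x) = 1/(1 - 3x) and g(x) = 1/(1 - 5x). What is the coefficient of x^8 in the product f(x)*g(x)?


The coefficient of x^n in f*g is the Cauchy product: sum_{k=0}^{n} a^k * b^(n-k).
With a=3, b=5, n=8:
sum_{k=0}^{8} 3^k * 5^(8-k)
= 966721

966721


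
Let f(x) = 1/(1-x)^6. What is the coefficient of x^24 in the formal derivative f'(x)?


Differentiate: d/dx [ 1/(1-x)^r ] = r / (1-x)^(r+1).
Here r = 6, so f'(x) = 6 / (1-x)^7.
The expansion of 1/(1-x)^(r+1) has coefficient of x^n equal to C(n+r, r).
So the coefficient of x^24 in f'(x) is
6 * C(30, 6) = 6 * 593775 = 3562650

3562650


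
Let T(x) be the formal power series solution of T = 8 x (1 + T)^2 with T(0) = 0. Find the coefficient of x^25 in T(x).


Apply the Lagrange inversion formula: if T = 8 x * phi(T) with phi(t) = (1 + t)^2, then [x^n] T = 8^n * (1/n) [t^(n-1)] phi(t)^n = 8^n * (1/n) [t^(n-1)] (1 + t)^(2n) = 8^n * (1/n) C(2n, n-1).
Using the identity C(2n, n-1) = C(2n, n) * n / (n+1), the unscaled factor equals C(2n, n) / (n+1) = C_n, the n-th Catalan number.
For n = 25: C_25 = C(50, 25) / 26 = 126410606437752/26 = 4861946401452.
With the 8^25 = 37778931862957161709568 factor, the coefficient is 37778931862957161709568 * 4861946401452 = 183679141821804874793065781957492736.

183679141821804874793065781957492736


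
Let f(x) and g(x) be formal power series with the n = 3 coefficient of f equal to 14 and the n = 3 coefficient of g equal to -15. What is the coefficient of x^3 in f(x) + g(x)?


Addition of formal power series is termwise.
The coefficient of x^3 in f + g = 14 + -15
= -1

-1


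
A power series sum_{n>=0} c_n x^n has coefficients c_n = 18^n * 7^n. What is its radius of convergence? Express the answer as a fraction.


By the root test (Cauchy-Hadamard), the radius is R = 1 / limsup_n |c_n|^(1/n).
Here |c_n|^(1/n) = (18^n * 7^n)^(1/n) = 18 * 7 = 126 for all n.
So R = 1/126 = 1/126.

1/126


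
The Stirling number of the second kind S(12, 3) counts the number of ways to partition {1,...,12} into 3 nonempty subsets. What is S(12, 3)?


Using the explicit formula S(n,k) = (1/k!) sum_{j=0}^{k} (-1)^(k-j) C(k,j) j^n:
S(12, 3) = 86526
Equivalently, S(n,k) is n! times the coefficient of x^n in the EGF (e^x - 1)^k / k!.

86526


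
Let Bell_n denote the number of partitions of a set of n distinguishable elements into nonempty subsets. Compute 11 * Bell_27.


Bell_27 can be computed from the Bell triangle or from Dobinski's identity Bell_n = (1/e) * sum_{k>=0} k^n / k!.
Computing Bell_27 = 545717047936059989389.
Then 11 * 545717047936059989389 = 6002887527296659883279.

6002887527296659883279


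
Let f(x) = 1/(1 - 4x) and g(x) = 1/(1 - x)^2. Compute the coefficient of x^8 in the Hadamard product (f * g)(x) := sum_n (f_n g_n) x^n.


f has coefficients f_k = 4^k. For g = 1/(1 - x)^2 the coefficient is g_k = C(k + 1, 1) = k + 1. The Hadamard coefficient is (f * g)_k = 4^k * (k + 1).
For k = 8: 4^8 * 9 = 65536 * 9 = 589824.

589824


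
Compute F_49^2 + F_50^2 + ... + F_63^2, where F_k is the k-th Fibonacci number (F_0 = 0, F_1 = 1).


There is a standard identity sum_{k=0}^{N} F_k^2 = F_N * F_{N+1} (proved inductively from the telescoping relation F_k^2 = F_k F_{k+1} - F_{k-1} F_k). Then
sum_{k=49}^{63} F_k^2 = F_63 F_64 - F_48 F_49.
Computing: F_63 = 6557470319842, F_64 = 10610209857723, F_48 = 4807526976, F_49 = 7778742049.
Sum = 6557470319842 * 10610209857723 - 4807526976 * 7778742049 = 69576098832801342210825942.

69576098832801342210825942


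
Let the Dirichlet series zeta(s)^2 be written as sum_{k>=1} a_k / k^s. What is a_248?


The Dirichlet convolution of the constant function 1 with itself gives (1 * 1)(k) = sum_{d | k} 1 = d(k), the number of positive divisors of k.
Since zeta(s) = sum_{k>=1} 1/k^s, we have zeta(s)^2 = sum_{k>=1} d(k)/k^s, so a_k = d(k).
For k = 248: the divisors are 1, 2, 4, 8, 31, 62, 124, 248.
Count = 8.

8


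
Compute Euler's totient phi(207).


phi(n) counts integers in [1, n] coprime to n. Using the multiplicative formula phi(n) = n * prod_{p | n} (1 - 1/p):
207 = 3^2 * 23, so
phi(207) = 207 * (1 - 1/3) * (1 - 1/23) = 132.

132


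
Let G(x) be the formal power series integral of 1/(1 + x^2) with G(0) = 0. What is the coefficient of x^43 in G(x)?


1/(1 + x^2) = sum_{j>=0} (-1)^j x^(2j). Integrating termwise with G(0) = 0:
G(x) = sum_{j>=0} (-1)^j x^(2j+1) / (2j+1) = arctan(x).
Only odd powers are nonzero. For x^43 write 43 = 2*21 + 1, giving
(-1)^21 / 43 = -1/43 = -1/43.

-1/43


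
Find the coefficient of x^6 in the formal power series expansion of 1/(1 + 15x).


Write 1/(1 + c x) = 1/(1 - (-c) x) and apply the geometric-series identity
1/(1 - y) = sum_{k>=0} y^k to get 1/(1 + c x) = sum_{k>=0} (-c)^k x^k.
So the coefficient of x^k is (-c)^k = (-1)^k * c^k.
Here c = 15 and k = 6:
(-15)^6 = 1 * 11390625 = 11390625

11390625


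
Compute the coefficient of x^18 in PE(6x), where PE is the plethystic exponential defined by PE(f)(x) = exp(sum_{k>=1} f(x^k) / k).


With f(x) = 6x, the exponent is sum_{k>=1} 6 x^k / k = 6 * (-ln(1 - x)). Exponentiating:
PE(6x) = exp(-6 ln(1 - x)) = 1/(1 - x)^6.
By the negative binomial expansion, [x^n] 1/(1 - x)^6 = C(n + 5, 5).
For n = 18: C(23, 5) = 33649.

33649


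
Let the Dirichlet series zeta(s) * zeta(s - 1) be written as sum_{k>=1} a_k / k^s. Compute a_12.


Convolution gives a_k = sum_{d | k} d * 1 = sum_{d | k} d = sigma(k), the sum of positive divisors of k.
For k = 12, the divisors are 1, 2, 3, 4, 6, 12, so
sigma(12) = 1 + 2 + 3 + 4 + 6 + 12 = 28.

28


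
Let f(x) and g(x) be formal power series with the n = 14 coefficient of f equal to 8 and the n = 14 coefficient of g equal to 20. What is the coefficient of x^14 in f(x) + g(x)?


Addition of formal power series is termwise.
The coefficient of x^14 in f + g = 8 + 20
= 28

28


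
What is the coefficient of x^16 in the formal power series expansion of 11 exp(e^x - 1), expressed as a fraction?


exp(e^x - 1) is the exponential generating function for the Bell numbers Bell_k: exp(e^x - 1) = sum_{k>=0} Bell_k x^k / k!.
So the coefficient of x^16 in 11 exp(e^x - 1) is 11 Bell_16 / 16!.
Computing: Bell_16 = 10480142147 and 16! = 20922789888000, giving
11 * 10480142147/20922789888000 = 10480142147/1902071808000.

10480142147/1902071808000


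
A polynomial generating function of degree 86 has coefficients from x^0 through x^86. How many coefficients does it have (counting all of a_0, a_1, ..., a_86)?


A polynomial of degree 86 takes the form a_0 + a_1 x + ... + a_86 x^86.
The number of coefficients is 86 + 1 = 87.

87


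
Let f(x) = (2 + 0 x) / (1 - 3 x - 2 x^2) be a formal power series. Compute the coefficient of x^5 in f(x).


Write f(x) = sum_{k>=0} a_k x^k. Multiplying both sides by 1 - 3 x - 2 x^2 gives
(1 - 3 x - 2 x^2) sum_{k>=0} a_k x^k = 2 + 0 x.
Matching coefficients:
 x^0: a_0 = 2
 x^1: a_1 - 3 a_0 = 0  =>  a_1 = 3*2 + 0 = 6
 x^k (k >= 2): a_k = 3 a_{k-1} + 2 a_{k-2}.
Iterating: a_2 = 22, a_3 = 78, a_4 = 278, a_5 = 990.
So the coefficient of x^5 is 990.

990


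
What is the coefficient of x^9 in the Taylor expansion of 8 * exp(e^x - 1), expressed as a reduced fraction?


exp(e^x - 1) = sum_{k>=0} Bell_k x^k / k!, where Bell_k is the k-th Bell number.
So the coefficient of x^9 is 8 * Bell_9 / 9!.
Computing: Bell_9 = 21147 and 9! = 362880, giving
8 * 21147/362880 = 1007/2160.

1007/2160


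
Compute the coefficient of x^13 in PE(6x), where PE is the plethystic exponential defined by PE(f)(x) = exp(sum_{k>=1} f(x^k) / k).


With f(x) = 6x, the exponent is sum_{k>=1} 6 x^k / k = 6 * (-ln(1 - x)). Exponentiating:
PE(6x) = exp(-6 ln(1 - x)) = 1/(1 - x)^6.
By the negative binomial expansion, [x^n] 1/(1 - x)^6 = C(n + 5, 5).
For n = 13: C(18, 5) = 8568.

8568


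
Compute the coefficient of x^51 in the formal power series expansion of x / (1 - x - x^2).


Let f(x) = sum_{k>=0} a_k x^k. Multiplying f(x) * (1 - x - x^2) = x and matching coefficients gives a_0 = 0, a_1 = 1, and a_k = a_{k-1} + a_{k-2} for k >= 2. These are the Fibonacci numbers F_k.
Iterating from F_0 = 0, F_1 = 1:
F_0=0, F_1=1, F_2=1, F_3=2, F_4=3, F_5=5, F_6=8, F_7=13, F_8=21, F_9=34, ...
F_51 = 20365011074.

20365011074


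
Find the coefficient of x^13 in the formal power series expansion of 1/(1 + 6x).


Write 1/(1 + c x) = 1/(1 - (-c) x) and apply the geometric-series identity
1/(1 - y) = sum_{k>=0} y^k to get 1/(1 + c x) = sum_{k>=0} (-c)^k x^k.
So the coefficient of x^k is (-c)^k = (-1)^k * c^k.
Here c = 6 and k = 13:
(-6)^13 = -1 * 13060694016 = -13060694016

-13060694016


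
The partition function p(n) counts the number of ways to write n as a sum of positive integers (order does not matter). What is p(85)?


Using the generating function prod_{k>=1} 1/(1-x^k), we compute p(85).
By dynamic programming over parts 1 through 85:
p(85) = 30167357

30167357


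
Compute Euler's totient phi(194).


phi(n) counts integers in [1, n] coprime to n. Using the multiplicative formula phi(n) = n * prod_{p | n} (1 - 1/p):
194 = 2 * 97, so
phi(194) = 194 * (1 - 1/2) * (1 - 1/97) = 96.

96


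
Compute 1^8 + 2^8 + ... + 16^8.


This power sum has a closed form given by Faulhaber's formula
sum_{k=1}^{m} k^p = (1 / (p + 1)) * sum_{j=0}^{p} C(p + 1, j) B_j m^(p + 1 - j),
but for small m direct computation is fastest:
1 + 256 + 6561 + 65536 + 390625 + 1679616 + 5764801 + 16777216 + 43046721 + 100000000 + 214358881 + 429981696 + 815730721 + 1475789056 + 2562890625 + 4294967296 = 9961449608.

9961449608


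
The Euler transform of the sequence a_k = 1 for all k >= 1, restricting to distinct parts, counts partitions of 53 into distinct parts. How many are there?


Partitions of 53 into distinct parts can be computed via generating function.
Product (1+x)(1+x^2)(1+x^3)...
The coefficient of x^53 = 5120

5120


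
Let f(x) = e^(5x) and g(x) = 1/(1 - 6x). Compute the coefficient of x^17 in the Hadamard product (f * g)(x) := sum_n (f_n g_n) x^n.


Expanding: f_k = 5^k/k! (from e^(5x)) and g_k = 6^k (from 1/(1 - 6x)). So the Hadamard coefficient (f * g)_k = 5^k 6^k / k! = (30)^k / k!.
For k = 17: 30^17/17! = 12914016300000000000000000/355687428096000 = 4324877929687500/119119.

4324877929687500/119119


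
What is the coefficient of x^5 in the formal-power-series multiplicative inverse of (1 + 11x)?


The inverse is 1/(1 + 11x). Apply the geometric identity 1/(1 - y) = sum_{k>=0} y^k with y = -11x:
1/(1 + 11x) = sum_{k>=0} (-11)^k x^k.
So the coefficient of x^5 is (-11)^5 = -161051.

-161051


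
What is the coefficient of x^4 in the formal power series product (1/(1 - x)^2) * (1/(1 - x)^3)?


Combine the factors: (1/(1 - x)^2) * (1/(1 - x)^3) = 1/(1 - x)^5.
Then use 1/(1 - x)^r = sum_{k>=0} C(k + r - 1, r - 1) x^k with r = 5 and k = 4:
C(8, 4) = 70.

70


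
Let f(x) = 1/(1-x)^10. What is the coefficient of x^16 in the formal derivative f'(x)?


Differentiate: d/dx [ 1/(1-x)^r ] = r / (1-x)^(r+1).
Here r = 10, so f'(x) = 10 / (1-x)^11.
The expansion of 1/(1-x)^(r+1) has coefficient of x^n equal to C(n+r, r).
So the coefficient of x^16 in f'(x) is
10 * C(26, 10) = 10 * 5311735 = 53117350

53117350


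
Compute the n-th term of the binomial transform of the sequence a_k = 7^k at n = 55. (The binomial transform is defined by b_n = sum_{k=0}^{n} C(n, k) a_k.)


With a_k = 7^k, b_n = sum_{k=0}^{n} C(n, k) 7^k = (1 + 7)^n by the binomial theorem.
For n = 55: (1 + 7)^55 = 8^55 = 46768052394588893382517914646921056628989841375232.

46768052394588893382517914646921056628989841375232


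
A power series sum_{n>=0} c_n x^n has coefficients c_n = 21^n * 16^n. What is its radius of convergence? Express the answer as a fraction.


By the root test (Cauchy-Hadamard), the radius is R = 1 / limsup_n |c_n|^(1/n).
Here |c_n|^(1/n) = (21^n * 16^n)^(1/n) = 21 * 16 = 336 for all n.
So R = 1/336 = 1/336.

1/336


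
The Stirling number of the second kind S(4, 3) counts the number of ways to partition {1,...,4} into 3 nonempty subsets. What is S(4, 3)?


Using the explicit formula S(n,k) = (1/k!) sum_{j=0}^{k} (-1)^(k-j) C(k,j) j^n:
S(4, 3) = 6
Equivalently, S(n,k) is n! times the coefficient of x^n in the EGF (e^x - 1)^k / k!.

6


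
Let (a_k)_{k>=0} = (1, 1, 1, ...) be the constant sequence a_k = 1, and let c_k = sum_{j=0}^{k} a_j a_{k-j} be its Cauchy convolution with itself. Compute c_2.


Since a_j = 1 for all j >= 0, the convolution sum becomes
c_k = sum_{j=0}^{k} 1 * 1 = 1 * (k + 1).
Equivalently, the generating function of (a_k) is 1/(1 - x) and its square is 1/(1 - x)^2 = sum_{k>=0} 1(k + 1) x^k.
For k = 2: 1 * 3 = 3.

3


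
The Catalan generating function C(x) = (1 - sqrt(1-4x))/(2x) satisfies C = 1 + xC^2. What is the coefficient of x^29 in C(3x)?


Substituting x -> 3x scales the n-th coefficient by 3^n, so [x^29] C(3x) = 3^29 * C_29.
C_29 = C(2*29, 29)/(30) = 30067266499541040/30 = 1002242216651368.
So 3^29 * 1002242216651368 = 68630377364883 * 1002242216651368 = 68784261539800210144137109944.

68784261539800210144137109944


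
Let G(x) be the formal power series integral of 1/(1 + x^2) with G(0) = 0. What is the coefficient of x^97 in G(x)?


1/(1 + x^2) = sum_{j>=0} (-1)^j x^(2j). Integrating termwise with G(0) = 0:
G(x) = sum_{j>=0} (-1)^j x^(2j+1) / (2j+1) = arctan(x).
Only odd powers are nonzero. For x^97 write 97 = 2*48 + 1, giving
(-1)^48 / 97 = 1/97 = 1/97.

1/97


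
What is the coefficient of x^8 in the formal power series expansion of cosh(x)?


The Maclaurin series is cosh(t) = sum_{m>=0} t^(2m) / (2m)!, so substituting t = x, only even powers of x are nonzero, with coefficient of x^(2m) equal to 1 / (2m)!.
For x^8 the coefficient is 1/8! = 1/40320 = 1/40320.

1/40320


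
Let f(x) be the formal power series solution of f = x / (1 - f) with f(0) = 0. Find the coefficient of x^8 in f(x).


Apply Lagrange inversion: f = x * phi(f) with phi(t) = 1/(1 - t), so
[x^n] f = (1/n) [t^(n-1)] phi(t)^n = (1/n) [t^(n-1)] (1 - t)^(-n) = (1/n) C(2n - 2, n - 1) = C_{n-1}.
For n = 8: C_7 = C(14, 7) / 8 = 3432/8 = 429 = 429.

429


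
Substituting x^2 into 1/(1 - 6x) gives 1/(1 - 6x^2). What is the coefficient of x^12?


The coefficient of x^(2m) in 1/(1 - 6x^2) is 6^m.
With n = 12 = 2*6, the coefficient is 6^6 = 46656.

46656


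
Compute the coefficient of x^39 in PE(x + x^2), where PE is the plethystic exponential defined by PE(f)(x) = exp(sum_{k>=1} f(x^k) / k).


With f(x) = x + x^2, the exponent is sum_{k>=1} (x^k + x^(2k)) / k = -ln(1 - x) - ln(1 - x^2). Exponentiating:
PE(x + x^2) = 1 / ((1 - x)(1 - x^2)).
This is the generating function for partitions of n into parts of size 1 or 2. The number of 2's can be any j in 0..19, and the rest are 1's, so
[x^39] = floor(39/2) + 1 = 20.

20


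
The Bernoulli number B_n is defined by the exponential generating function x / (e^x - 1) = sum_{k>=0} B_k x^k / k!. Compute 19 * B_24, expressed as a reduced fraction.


Bernoulli numbers can also be computed recursively via B_0 = 1 and sum_{j=0}^{m} C(m+1, j) B_j = 0 for m >= 1. Odd-index Bernoulli numbers vanish for k >= 3.
Computing B_24 = -236364091/2730, so 19 * B_24 = 19 * -236364091/2730 = -4490917729/2730.

-4490917729/2730


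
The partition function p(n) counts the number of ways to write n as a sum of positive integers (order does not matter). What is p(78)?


Using the generating function prod_{k>=1} 1/(1-x^k), we compute p(78).
By dynamic programming over parts 1 through 78:
p(78) = 12132164

12132164


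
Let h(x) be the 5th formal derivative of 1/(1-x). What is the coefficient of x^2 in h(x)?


Differentiating 5 times: d^5/dx^5 [1/(1-x)] = 5!/(1-x)^6.
The expansion 1/(1-x)^6 = sum_{k>=0} C(k+5, 5) x^k, so the coefficient of x^n in 5!/(1-x)^6 is 5! * C(n+5, 5).
For n = 2: 120 * C(7, 5) = 120 * 21 = 2520

2520


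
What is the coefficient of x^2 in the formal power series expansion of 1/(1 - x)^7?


The expansion 1/(1 - x)^r = sum_{k>=0} C(k + r - 1, r - 1) x^k follows from the multiset / negative-binomial theorem (or from repeated differentiation of the geometric series).
For r = 7 and k = 2:
C(8, 6) = 40320 / (720 * 2) = 28.

28


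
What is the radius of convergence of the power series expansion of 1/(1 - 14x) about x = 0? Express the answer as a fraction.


Expanding 1/(1 - 14x) = sum_{k>=0} 14^k x^k, the series converges when |14x| < 1, i.e., |x| < 1/14.
So the radius of convergence is 1/14 = 1/14.

1/14


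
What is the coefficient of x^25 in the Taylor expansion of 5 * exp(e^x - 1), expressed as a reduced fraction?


exp(e^x - 1) = sum_{k>=0} Bell_k x^k / k!, where Bell_k is the k-th Bell number.
So the coefficient of x^25 is 5 * Bell_25 / 25!.
Computing: Bell_25 = 4638590332229999353 and 25! = 15511210043330985984000000, giving
5 * 4638590332229999353/15511210043330985984000000 = 356814640940769181/238634000666630553600000.

356814640940769181/238634000666630553600000


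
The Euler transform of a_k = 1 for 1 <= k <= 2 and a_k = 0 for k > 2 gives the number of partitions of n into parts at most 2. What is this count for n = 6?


Partitions of 6 into parts at most 2:
Using generating function (1-x)^(-1)(1-x^2)^(-1),
the coefficient of x^6 = 4

4


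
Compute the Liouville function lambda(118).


The Liouville function is lambda(k) = (-1)^Omega(k), where Omega(k) counts the prime factors of k with multiplicity.
Factoring: 118 = 2 * 59, so Omega(118) = 2.
lambda(118) = (-1)^2 = 1.

1


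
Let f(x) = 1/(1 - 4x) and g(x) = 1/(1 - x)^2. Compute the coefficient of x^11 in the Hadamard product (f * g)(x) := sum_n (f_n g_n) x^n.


f has coefficients f_k = 4^k. For g = 1/(1 - x)^2 the coefficient is g_k = C(k + 1, 1) = k + 1. The Hadamard coefficient is (f * g)_k = 4^k * (k + 1).
For k = 11: 4^11 * 12 = 4194304 * 12 = 50331648.

50331648


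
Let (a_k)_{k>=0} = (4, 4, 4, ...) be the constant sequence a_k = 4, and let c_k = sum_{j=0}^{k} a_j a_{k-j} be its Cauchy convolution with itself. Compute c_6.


Since a_j = 4 for all j >= 0, the convolution sum becomes
c_k = sum_{j=0}^{k} 4 * 4 = 16 * (k + 1).
Equivalently, the generating function of (a_k) is 4/(1 - x) and its square is 16/(1 - x)^2 = sum_{k>=0} 16(k + 1) x^k.
For k = 6: 16 * 7 = 112.

112


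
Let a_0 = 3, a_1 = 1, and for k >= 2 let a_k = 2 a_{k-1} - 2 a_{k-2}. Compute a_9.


Iterating the recurrence forward:
a_0 = 3
a_1 = 1
a_2 = 2*1 - 2*3 = -4
a_3 = 2*-4 - 2*1 = -10
a_4 = 2*-10 - 2*-4 = -12
a_5 = 2*-12 - 2*-10 = -4
a_6 = 2*-4 - 2*-12 = 16
a_7 = 2*16 - 2*-4 = 40
a_8 = 2*40 - 2*16 = 48
a_9 = 2*48 - 2*40 = 16
So a_9 = 16.

16


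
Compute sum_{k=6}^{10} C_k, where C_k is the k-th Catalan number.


C_6 through C_10: 132, 429, 1430, 4862, 16796
Sum = 132 + 429 + 1430 + 4862 + 16796
= 23649

23649


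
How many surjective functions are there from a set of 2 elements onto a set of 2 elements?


By inclusion-exclusion on which target elements are missed, the number of surjections from an n-set onto a k-set is
surj(n, k) = sum_{j=0}^{k} (-1)^j C(k, j) (k - j)^n.
Equivalently surj(n, k) = k! * S(n, k), where S(n, k) is the Stirling number of the second kind.
For n = 2, k = 2:
S(2, 2) = 1, so
surj = 2! * 1 = 2 * 1 = 2.

2


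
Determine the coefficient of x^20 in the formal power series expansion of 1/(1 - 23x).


The geometric series identity gives 1/(1 - c x) = sum_{k>=0} c^k x^k, so the coefficient of x^k is c^k.
Here c = 23 and k = 20.
Computing: 23^20 = 1716155831334586342923895201

1716155831334586342923895201


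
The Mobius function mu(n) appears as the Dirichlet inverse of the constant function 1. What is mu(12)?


12 has a squared prime factor, so mu(12) = 0.
Factorization reveals a repeated prime.

0


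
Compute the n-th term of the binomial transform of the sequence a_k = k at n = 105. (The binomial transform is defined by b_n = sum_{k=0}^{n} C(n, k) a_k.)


With a_k = k, b_n = sum_{k=0}^{n} C(n, k) k. Using k * C(n, k) = n * C(n-1, k-1) gives b_n = n * sum_{k>=1} C(n-1, k-1) = n * 2^(n-1).
For n = 105: 105 * 2^104 = 105 * 20282409603651670423947251286016 = 2129653008383425394514461385031680.

2129653008383425394514461385031680


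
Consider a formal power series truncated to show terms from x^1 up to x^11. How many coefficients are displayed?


From x^1 to x^11 inclusive, the count is 11 - 1 + 1 = 11.

11


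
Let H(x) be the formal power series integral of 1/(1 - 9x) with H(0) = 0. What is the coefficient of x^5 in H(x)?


1/(1 - 9x) = sum_{k>=0} 9^k x^k. Integrating termwise with H(0) = 0:
H(x) = sum_{k>=0} 9^k x^(k+1) / (k+1) = sum_{m>=1} 9^(m-1) x^m / m.
For m = 5: 9^4/5 = 6561/5 = 6561/5.

6561/5


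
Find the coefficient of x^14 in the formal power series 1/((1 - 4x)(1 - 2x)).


By partial fractions or Cauchy convolution:
The coefficient equals sum_{k=0}^{14} 4^k * 2^(14-k).
= 536854528

536854528


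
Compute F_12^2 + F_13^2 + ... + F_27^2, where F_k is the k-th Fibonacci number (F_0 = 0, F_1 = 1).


There is a standard identity sum_{k=0}^{N} F_k^2 = F_N * F_{N+1} (proved inductively from the telescoping relation F_k^2 = F_k F_{k+1} - F_{k-1} F_k). Then
sum_{k=12}^{27} F_k^2 = F_27 F_28 - F_11 F_12.
Computing: F_27 = 196418, F_28 = 317811, F_11 = 89, F_12 = 144.
Sum = 196418 * 317811 - 89 * 144 = 62423788182.

62423788182


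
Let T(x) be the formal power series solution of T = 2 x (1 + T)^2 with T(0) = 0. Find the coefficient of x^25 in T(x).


Apply the Lagrange inversion formula: if T = 2 x * phi(T) with phi(t) = (1 + t)^2, then [x^n] T = 2^n * (1/n) [t^(n-1)] phi(t)^n = 2^n * (1/n) [t^(n-1)] (1 + t)^(2n) = 2^n * (1/n) C(2n, n-1).
Using the identity C(2n, n-1) = C(2n, n) * n / (n+1), the unscaled factor equals C(2n, n) / (n+1) = C_n, the n-th Catalan number.
For n = 25: C_25 = C(50, 25) / 26 = 126410606437752/26 = 4861946401452.
With the 2^25 = 33554432 factor, the coefficient is 33554432 * 4861946401452 = 163139849915165835264.

163139849915165835264


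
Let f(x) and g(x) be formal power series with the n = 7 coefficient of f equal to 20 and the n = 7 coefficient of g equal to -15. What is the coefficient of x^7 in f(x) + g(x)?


Addition of formal power series is termwise.
The coefficient of x^7 in f + g = 20 + -15
= 5

5


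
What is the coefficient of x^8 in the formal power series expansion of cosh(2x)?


The Maclaurin series is cosh(t) = sum_{m>=0} t^(2m) / (2m)!, so substituting t = 2x, only even powers of x are nonzero, with coefficient of x^(2m) equal to 2^(2m) / (2m)!.
For x^8 the coefficient is 2^8/8! = 256/40320 = 2/315.

2/315


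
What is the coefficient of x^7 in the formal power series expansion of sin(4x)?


The Maclaurin series is sin(t) = sum_{k>=0} (-1)^k t^(2k+1) / (2k+1)!, so substituting t = 4x, only odd powers of x are nonzero, with coefficient of x^(2k+1) equal to (-1)^k 4^(2k+1) / (2k+1)!.
Write 7 = 2*3 + 1, giving the coefficient (-1)^3 * 4^7 / 7! = -16384/5040 = -1024/315.

-1024/315


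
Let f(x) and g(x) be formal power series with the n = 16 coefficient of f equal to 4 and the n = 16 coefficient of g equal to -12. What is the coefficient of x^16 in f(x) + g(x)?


Addition of formal power series is termwise.
The coefficient of x^16 in f + g = 4 + -12
= -8

-8


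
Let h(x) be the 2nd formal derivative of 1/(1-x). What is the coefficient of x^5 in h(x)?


Differentiating 2 times: d^2/dx^2 [1/(1-x)] = 2!/(1-x)^3.
The expansion 1/(1-x)^3 = sum_{k>=0} C(k+2, 2) x^k, so the coefficient of x^n in 2!/(1-x)^3 is 2! * C(n+2, 2).
For n = 5: 2 * C(7, 2) = 2 * 21 = 42

42


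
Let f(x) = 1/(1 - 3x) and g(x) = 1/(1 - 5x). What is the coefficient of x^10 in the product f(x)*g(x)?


The coefficient of x^n in f*g is the Cauchy product: sum_{k=0}^{n} a^k * b^(n-k).
With a=3, b=5, n=10:
sum_{k=0}^{10} 3^k * 5^(10-k)
= 24325489

24325489


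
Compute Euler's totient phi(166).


phi(n) counts integers in [1, n] coprime to n. Using the multiplicative formula phi(n) = n * prod_{p | n} (1 - 1/p):
166 = 2 * 83, so
phi(166) = 166 * (1 - 1/2) * (1 - 1/83) = 82.

82


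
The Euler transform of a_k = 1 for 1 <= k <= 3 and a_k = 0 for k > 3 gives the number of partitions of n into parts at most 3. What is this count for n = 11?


Partitions of 11 into parts at most 3:
Using generating function (1-x)^(-1)(1-x^2)^(-1)(1-x^3)^(-1),
the coefficient of x^11 = 16

16


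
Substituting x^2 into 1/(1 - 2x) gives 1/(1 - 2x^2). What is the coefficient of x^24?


The coefficient of x^(2m) in 1/(1 - 2x^2) is 2^m.
With n = 24 = 2*12, the coefficient is 2^12 = 4096.

4096


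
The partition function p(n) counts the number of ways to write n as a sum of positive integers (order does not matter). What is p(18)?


Using the generating function prod_{k>=1} 1/(1-x^k), we compute p(18).
By dynamic programming over parts 1 through 18:
p(18) = 385

385


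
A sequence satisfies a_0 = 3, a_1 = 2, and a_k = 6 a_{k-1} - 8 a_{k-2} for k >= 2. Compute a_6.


The characteristic equation is t^2 - 6 t + 8 = 0, with roots r_1 = 4 and r_2 = 2 (so c_1 = r_1 + r_2, c_2 = -r_1 r_2 as required).
One can use the closed form a_n = A r_1^n + B r_2^n, but direct iteration is more reliable:
a_0 = 3, a_1 = 2, a_2 = -12, a_3 = -88, a_4 = -432, a_5 = -1888, a_6 = -7872.
So a_6 = -7872.

-7872


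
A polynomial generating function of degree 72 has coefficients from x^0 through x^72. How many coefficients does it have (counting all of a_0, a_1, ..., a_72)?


A polynomial of degree 72 takes the form a_0 + a_1 x + ... + a_72 x^72.
The number of coefficients is 72 + 1 = 73.

73


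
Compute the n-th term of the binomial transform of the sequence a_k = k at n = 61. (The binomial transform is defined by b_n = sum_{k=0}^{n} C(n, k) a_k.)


With a_k = k, b_n = sum_{k=0}^{n} C(n, k) k. Using k * C(n, k) = n * C(n-1, k-1) gives b_n = n * sum_{k>=1} C(n-1, k-1) = n * 2^(n-1).
For n = 61: 61 * 2^60 = 61 * 1152921504606846976 = 70328211781017665536.

70328211781017665536


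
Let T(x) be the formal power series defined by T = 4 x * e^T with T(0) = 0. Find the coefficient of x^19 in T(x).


Apply the Lagrange inversion formula: if T = 4 x * phi(T) with phi(t) = e^t, then
[x^n] T = 4^n * (1/n) [t^(n-1)] phi(t)^n = 4^n * (1/n) [t^(n-1)] e^(n t) = 4^n * (1/n) * n^(n-1) / (n-1)! = 4^n * n^(n-1) / n!.
When c = 1 this is the Cayley count of rooted labeled trees on n vertices, divided by n!.
For n = 19: 4^19 * 19^18 / 19! = 274877906944 * 104127350297911241532841/121645100408832000 = 22986408519154226947692691456/97692469875.

22986408519154226947692691456/97692469875


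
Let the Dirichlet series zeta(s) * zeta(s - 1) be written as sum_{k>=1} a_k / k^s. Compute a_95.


Convolution gives a_k = sum_{d | k} d * 1 = sum_{d | k} d = sigma(k), the sum of positive divisors of k.
For k = 95, the divisors are 1, 5, 19, 95, so
sigma(95) = 1 + 5 + 19 + 95 = 120.

120


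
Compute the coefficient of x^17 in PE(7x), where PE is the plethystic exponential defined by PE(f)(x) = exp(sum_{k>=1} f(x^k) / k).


With f(x) = 7x, the exponent is sum_{k>=1} 7 x^k / k = 7 * (-ln(1 - x)). Exponentiating:
PE(7x) = exp(-7 ln(1 - x)) = 1/(1 - x)^7.
By the negative binomial expansion, [x^n] 1/(1 - x)^7 = C(n + 6, 6).
For n = 17: C(23, 6) = 100947.

100947


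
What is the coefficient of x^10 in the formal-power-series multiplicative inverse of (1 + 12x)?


The inverse is 1/(1 + 12x). Apply the geometric identity 1/(1 - y) = sum_{k>=0} y^k with y = -12x:
1/(1 + 12x) = sum_{k>=0} (-12)^k x^k.
So the coefficient of x^10 is (-12)^10 = 61917364224.

61917364224
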